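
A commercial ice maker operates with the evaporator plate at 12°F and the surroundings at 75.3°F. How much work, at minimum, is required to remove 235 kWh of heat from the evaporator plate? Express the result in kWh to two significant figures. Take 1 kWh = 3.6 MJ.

In absolute terms T_C = 262.04 K and T_H = 297.21 K, so ΔT = 35.17 K.
The reversible limit is COP_R = T_C/ΔT = 7.451, so W_min = Q_C/COP = Q_C·ΔT/T_C.
W_min = 235.0 × 35.17/262.04 = 31.54 kWh.

32 kWh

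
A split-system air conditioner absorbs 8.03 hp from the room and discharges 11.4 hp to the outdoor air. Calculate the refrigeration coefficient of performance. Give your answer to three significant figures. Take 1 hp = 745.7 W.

2.38

The first law gives Q̇_H = Q̇_C + Ẇ, so the three rates are Q̇_C = 8.030, Q̇_H = 11.40, Ẇ = 3.370 hp.
COP_R = Q̇_C/Ẇ = 8.030/3.370 = 2.383.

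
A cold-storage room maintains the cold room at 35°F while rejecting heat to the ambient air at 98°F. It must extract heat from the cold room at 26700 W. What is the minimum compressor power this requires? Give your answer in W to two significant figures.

3400 W

In absolute terms T_C = 274.82 K and T_H = 309.82 K, so ΔT = 35.00 K.
COP_Carnot = T_C/ΔT = 274.82/35.00 = 7.852.
Ẇ_min = Q̇/COP_Carnot = 26700/7.852 = 3400 W.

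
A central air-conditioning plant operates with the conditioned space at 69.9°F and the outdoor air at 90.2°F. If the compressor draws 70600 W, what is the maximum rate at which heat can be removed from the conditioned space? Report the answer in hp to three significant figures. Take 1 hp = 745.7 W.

In absolute terms T_C = 294.21 K and T_H = 305.48 K, so ΔT = 11.28 K.
COP_Carnot = T_C/ΔT = 294.21/11.28 = 26.09.
Q̇_max = COP_Carnot × Ẇ = 26.09 × 70600 W = 1842000 W = 2470 hp.

2470 hp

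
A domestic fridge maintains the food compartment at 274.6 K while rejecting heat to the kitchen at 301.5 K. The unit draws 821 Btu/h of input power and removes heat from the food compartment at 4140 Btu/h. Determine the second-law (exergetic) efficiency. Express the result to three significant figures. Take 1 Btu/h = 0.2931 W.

0.494

COP_actual = Q̇_C/Ẇ = 4140/821.0 = 5.043.
The reservoir spacing is ΔT = 301.5 − 274.6 = 26.90 K.
COP_Carnot = T_C/ΔT = 274.60/26.90 = 10.21.
η_II = COP_actual/COP_Carnot = 5.043/10.21 = 0.4940.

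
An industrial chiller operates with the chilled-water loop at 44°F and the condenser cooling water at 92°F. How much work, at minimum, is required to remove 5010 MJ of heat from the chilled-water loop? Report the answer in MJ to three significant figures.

477 MJ

In absolute terms T_C = 279.82 K and T_H = 306.48 K, so ΔT = 26.67 K.
The reversible limit is COP_R = T_C/ΔT = 10.49, so W_min = Q_C/COP = Q_C·ΔT/T_C.
W_min = 5010 × 26.67/279.82 = 477.5 MJ.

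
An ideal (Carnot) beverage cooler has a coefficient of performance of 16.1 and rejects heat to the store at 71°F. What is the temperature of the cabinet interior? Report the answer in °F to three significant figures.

For a Carnot refrigerator COP_R = T_C/(T_H − T_C), so T_C = COP·T_H/(1 + COP).
With T_H = 294.82 K, T_C = 16.1 × 294.82/17.10 = 277.58 K.
Converting, 277.58 K = 39.97°F.

40.0 °F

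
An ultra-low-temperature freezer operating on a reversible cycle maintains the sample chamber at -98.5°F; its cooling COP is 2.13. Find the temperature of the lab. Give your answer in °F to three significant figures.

COP_R = T_C/(T_H − T_C) gives T_H − T_C = T_C/COP.
With T_C = 200.65 K, T_H = 200.65 × (1 + 1/2.13) = 294.85 K.
Converting, 294.85 K = 71.06°F.

71.1 °F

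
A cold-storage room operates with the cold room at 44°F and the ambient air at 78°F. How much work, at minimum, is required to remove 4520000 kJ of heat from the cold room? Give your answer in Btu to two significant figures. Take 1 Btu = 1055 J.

290000 Btu

In absolute terms T_C = 279.82 K and T_H = 298.71 K, so ΔT = 18.89 K.
The reversible limit is COP_R = T_C/ΔT = 14.81, so W_min = Q_C/COP = Q_C·ΔT/T_C.
W_min = 4520000 × 18.89/279.82 = 305100 kJ = 289200 Btu.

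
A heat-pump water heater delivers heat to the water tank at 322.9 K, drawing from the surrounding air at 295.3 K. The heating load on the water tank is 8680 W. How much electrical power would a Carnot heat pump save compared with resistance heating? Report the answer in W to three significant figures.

7940 W

The reservoir spacing is ΔT = 322.9 − 295.3 = 27.60 K.
COP_Carnot = T_H/ΔT = 322.90/27.60 = 11.70.
Resistance heating needs Ẇ_res = Q̇_H = 8680 W; the reversible heat pump needs only Ẇ_hp = Q̇_H/COP = 741.9 W.
Saving = 8680 − 741.9 = 7938 W.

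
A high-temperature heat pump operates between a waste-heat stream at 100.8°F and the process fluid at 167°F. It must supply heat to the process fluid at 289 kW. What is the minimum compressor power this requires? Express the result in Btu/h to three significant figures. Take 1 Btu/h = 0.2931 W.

In absolute terms T_C = 311.37 K and T_H = 348.15 K, so ΔT = 36.78 K.
COP_Carnot = T_H/ΔT = 348.15/36.78 = 9.466.
Ẇ_min = Q̇/COP_Carnot = 289.0/9.466 = 30.53 kW = 104200 Btu/h.

104000 Btu/h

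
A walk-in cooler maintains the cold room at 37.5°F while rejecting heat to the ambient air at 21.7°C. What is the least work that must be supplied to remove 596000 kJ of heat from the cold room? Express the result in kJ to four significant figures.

In absolute terms T_C = 276.21 K and T_H = 294.85 K, so ΔT = 18.64 K.
The reversible limit is COP_R = T_C/ΔT = 14.81, so W_min = Q_C/COP = Q_C·ΔT/T_C.
W_min = 596000 × 18.64/276.21 = 40230 kJ.

40230 kJ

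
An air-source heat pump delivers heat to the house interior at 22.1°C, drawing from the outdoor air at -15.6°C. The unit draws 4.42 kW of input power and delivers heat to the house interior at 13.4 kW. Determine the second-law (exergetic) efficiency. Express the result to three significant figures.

0.387

COP_actual = Q̇_H/Ẇ = 13.40/4.420 = 3.032.
In absolute terms T_C = 257.55 K and T_H = 295.25 K, so ΔT = 37.70 K.
COP_Carnot = T_H/ΔT = 295.25/37.70 = 7.832.
η_II = COP_actual/COP_Carnot = 3.032/7.832 = 0.3871.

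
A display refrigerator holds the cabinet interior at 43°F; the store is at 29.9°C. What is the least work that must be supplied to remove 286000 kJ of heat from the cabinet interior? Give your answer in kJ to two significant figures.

24000 kJ

In absolute terms T_C = 279.26 K and T_H = 303.05 K, so ΔT = 23.79 K.
The reversible limit is COP_R = T_C/ΔT = 11.74, so W_min = Q_C/COP = Q_C·ΔT/T_C.
W_min = 286000 × 23.79/279.26 = 24360 kJ.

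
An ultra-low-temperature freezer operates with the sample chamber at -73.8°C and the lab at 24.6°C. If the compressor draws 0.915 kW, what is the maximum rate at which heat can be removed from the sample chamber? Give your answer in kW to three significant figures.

In absolute terms T_C = 199.35 K and T_H = 297.75 K, so ΔT = 98.40 K.
COP_Carnot = T_C/ΔT = 199.35/98.40 = 2.026.
Q̇_max = COP_Carnot × Ẇ = 2.026 × 0.9150 kW = 1.854 kW.

1.85 kW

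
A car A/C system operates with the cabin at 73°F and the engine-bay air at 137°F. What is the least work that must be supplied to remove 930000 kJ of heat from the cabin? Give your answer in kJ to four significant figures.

In absolute terms T_C = 295.93 K and T_H = 331.48 K, so ΔT = 35.56 K.
The reversible limit is COP_R = T_C/ΔT = 8.323, so W_min = Q_C/COP = Q_C·ΔT/T_C.
W_min = 930000 × 35.56/295.93 = 111700 kJ.

111700 kJ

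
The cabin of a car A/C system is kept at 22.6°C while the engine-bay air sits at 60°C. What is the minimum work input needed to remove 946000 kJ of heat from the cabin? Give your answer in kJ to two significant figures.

120000 kJ

In absolute terms T_C = 295.75 K and T_H = 333.15 K, so ΔT = 37.40 K.
The reversible limit is COP_R = T_C/ΔT = 7.908, so W_min = Q_C/COP = Q_C·ΔT/T_C.
W_min = 946000 × 37.40/295.75 = 119600 kJ.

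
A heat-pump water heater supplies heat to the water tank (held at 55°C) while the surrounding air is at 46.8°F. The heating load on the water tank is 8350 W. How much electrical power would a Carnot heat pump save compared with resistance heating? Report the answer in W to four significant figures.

7160 W

In absolute terms T_C = 281.37 K and T_H = 328.15 K, so ΔT = 46.78 K.
COP_Carnot = T_H/ΔT = 328.15/46.78 = 7.015.
Resistance heating needs Ẇ_res = Q̇_H = 8350 W; the reversible heat pump needs only Ẇ_hp = Q̇_H/COP = 1190 W.
Saving = 8350 − 1190 = 7160 W.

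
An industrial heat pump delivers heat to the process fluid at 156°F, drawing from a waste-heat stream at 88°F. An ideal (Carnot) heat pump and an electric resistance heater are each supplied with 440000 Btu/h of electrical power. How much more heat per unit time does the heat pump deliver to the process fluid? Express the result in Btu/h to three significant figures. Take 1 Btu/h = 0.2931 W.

3540000 Btu/h

In absolute terms T_C = 304.26 K and T_H = 342.04 K, so ΔT = 37.78 K.
COP_Carnot = T_H/ΔT = 342.04/37.78 = 9.054.
The heat pump delivers Q̇_H = COP × Ẇ = 3984000 Btu/h; the resistance heater delivers Ẇ = 440000 Btu/h.
Extra = (COP − 1)·Ẇ = 3544000 Btu/h.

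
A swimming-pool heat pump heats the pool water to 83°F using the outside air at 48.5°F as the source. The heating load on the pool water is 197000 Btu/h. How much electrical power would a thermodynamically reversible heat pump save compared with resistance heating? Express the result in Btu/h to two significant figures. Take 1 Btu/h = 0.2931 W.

180000 Btu/h

In absolute terms T_C = 282.32 K and T_H = 301.48 K, so ΔT = 19.17 K.
COP_Carnot = T_H/ΔT = 301.48/19.17 = 15.73.
Resistance heating needs Ẇ_res = Q̇_H = 197000 Btu/h; the reversible heat pump needs only Ẇ_hp = Q̇_H/COP = 12520 Btu/h.
Saving = 197000 − 12520 = 184500 Btu/h.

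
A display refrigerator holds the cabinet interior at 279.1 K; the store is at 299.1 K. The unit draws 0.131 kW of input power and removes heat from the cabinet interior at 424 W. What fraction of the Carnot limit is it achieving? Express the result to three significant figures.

0.232

Converting, Q̇_C = 424.0 W = 0.4240 kW, so COP_actual = Q̇_C/Ẇ = 0.4240/0.1310 = 3.237.
The reservoir spacing is ΔT = 299.1 − 279.1 = 20.00 K.
COP_Carnot = T_C/ΔT = 279.10/20.00 = 13.96.
η_II = COP_actual/COP_Carnot = 3.237/13.96 = 0.2319.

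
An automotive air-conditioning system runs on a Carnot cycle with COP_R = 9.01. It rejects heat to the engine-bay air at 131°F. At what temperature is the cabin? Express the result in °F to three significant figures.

For a Carnot refrigerator COP_R = T_C/(T_H − T_C), so T_C = COP·T_H/(1 + COP).
With T_H = 328.15 K, T_C = 9.01 × 328.15/10.01 = 295.37 K.
Converting, 295.37 K = 71.99°F.

72.0 °F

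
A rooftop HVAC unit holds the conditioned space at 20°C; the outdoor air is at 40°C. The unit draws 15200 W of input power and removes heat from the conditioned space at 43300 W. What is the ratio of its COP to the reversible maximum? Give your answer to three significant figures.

0.194

COP_actual = Q̇_C/Ẇ = 43300/15200 = 2.849.
In absolute terms T_C = 293.15 K and T_H = 313.15 K, so ΔT = 20.00 K.
COP_Carnot = T_C/ΔT = 293.15/20.00 = 14.66.
η_II = COP_actual/COP_Carnot = 2.849/14.66 = 0.1943.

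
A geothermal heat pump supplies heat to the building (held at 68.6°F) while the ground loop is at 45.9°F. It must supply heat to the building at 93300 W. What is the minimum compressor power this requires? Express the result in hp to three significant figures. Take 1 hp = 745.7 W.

In absolute terms T_C = 280.87 K and T_H = 293.48 K, so ΔT = 12.61 K.
COP_Carnot = T_H/ΔT = 293.48/12.61 = 23.27.
Ẇ_min = Q̇/COP_Carnot = 93300/23.27 = 4009 W = 5.376 hp.

5.38 hp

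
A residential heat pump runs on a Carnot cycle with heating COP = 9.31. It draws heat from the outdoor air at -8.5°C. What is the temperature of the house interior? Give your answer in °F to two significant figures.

COP_HP = T_H/(T_H − T_C) rearranges to T_H = COP·T_C/(COP − 1).
With T_C = 264.65 K, T_H = 9.31 × 264.65/8.310 = 296.50 K.
Converting, 296.50 K = 74.02°F.

74 °F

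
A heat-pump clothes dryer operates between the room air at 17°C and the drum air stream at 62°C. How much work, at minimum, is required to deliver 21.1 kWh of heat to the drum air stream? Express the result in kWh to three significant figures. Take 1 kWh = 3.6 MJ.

2.83 kWh

In absolute terms T_C = 290.15 K and T_H = 335.15 K, so ΔT = 45.00 K.
The reversible limit is COP_HP = T_H/ΔT = 7.448, so W_min = Q_H/COP = Q_H·ΔT/T_H.
W_min = 21.10 × 45.00/335.15 = 2.833 kWh.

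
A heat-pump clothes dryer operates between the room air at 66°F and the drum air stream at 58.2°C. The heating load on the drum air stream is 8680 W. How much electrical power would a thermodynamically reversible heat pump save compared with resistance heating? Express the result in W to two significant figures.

In absolute terms T_C = 292.04 K and T_H = 331.35 K, so ΔT = 39.31 K.
COP_Carnot = T_H/ΔT = 331.35/39.31 = 8.429.
Resistance heating needs Ẇ_res = Q̇_H = 8680 W; the reversible heat pump needs only Ẇ_hp = Q̇_H/COP = 1030 W.
Saving = 8680 − 1030 = 7650 W.

7700 W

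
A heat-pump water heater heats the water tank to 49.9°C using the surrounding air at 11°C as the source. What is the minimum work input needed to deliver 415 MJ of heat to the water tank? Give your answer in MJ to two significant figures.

50 MJ

In absolute terms T_C = 284.15 K and T_H = 323.05 K, so ΔT = 38.90 K.
The reversible limit is COP_HP = T_H/ΔT = 8.305, so W_min = Q_H/COP = Q_H·ΔT/T_H.
W_min = 415.0 × 38.90/323.05 = 49.97 MJ.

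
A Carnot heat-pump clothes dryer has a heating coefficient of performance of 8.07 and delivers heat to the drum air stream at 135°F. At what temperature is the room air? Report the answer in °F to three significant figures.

COP_HP = T_H/(T_H − T_C) gives T_H − T_C = T_H/COP.
With T_H = 330.37 K, T_C = 330.37 × (1 − 1/8.07) = 289.43 K.
Converting, 289.43 K = 61.31°F.

61.3 °F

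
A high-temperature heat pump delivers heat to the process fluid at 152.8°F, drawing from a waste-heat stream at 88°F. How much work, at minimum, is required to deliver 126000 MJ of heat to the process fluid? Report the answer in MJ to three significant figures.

In absolute terms T_C = 304.26 K and T_H = 340.26 K, so ΔT = 36.00 K.
The reversible limit is COP_HP = T_H/ΔT = 9.452, so W_min = Q_H/COP = Q_H·ΔT/T_H.
W_min = 126000 × 36.00/340.26 = 13330 MJ.

13300 MJ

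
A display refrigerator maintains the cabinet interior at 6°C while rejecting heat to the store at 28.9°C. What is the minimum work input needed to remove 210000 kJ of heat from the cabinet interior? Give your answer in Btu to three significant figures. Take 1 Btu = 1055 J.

In absolute terms T_C = 279.15 K and T_H = 302.05 K, so ΔT = 22.90 K.
The reversible limit is COP_R = T_C/ΔT = 12.19, so W_min = Q_C/COP = Q_C·ΔT/T_C.
W_min = 210000 × 22.90/279.15 = 17230 kJ = 16330 Btu.

16300 Btu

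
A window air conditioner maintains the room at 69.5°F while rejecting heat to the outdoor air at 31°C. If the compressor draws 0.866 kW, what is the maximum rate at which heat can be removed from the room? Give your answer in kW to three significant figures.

In absolute terms T_C = 293.98 K and T_H = 304.15 K, so ΔT = 10.17 K.
COP_Carnot = T_C/ΔT = 293.98/10.17 = 28.92.
Q̇_max = COP_Carnot × Ẇ = 28.92 × 0.8660 kW = 25.04 kW.

25.0 kW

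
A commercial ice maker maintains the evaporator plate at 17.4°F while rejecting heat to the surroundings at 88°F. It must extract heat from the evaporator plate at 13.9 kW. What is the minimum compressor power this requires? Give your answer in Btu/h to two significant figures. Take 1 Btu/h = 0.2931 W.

In absolute terms T_C = 265.04 K and T_H = 304.26 K, so ΔT = 39.22 K.
COP_Carnot = T_C/ΔT = 265.04/39.22 = 6.757.
Ẇ_min = Q̇/COP_Carnot = 13.90/6.757 = 2.057 kW = 7018 Btu/h.

7000 Btu/h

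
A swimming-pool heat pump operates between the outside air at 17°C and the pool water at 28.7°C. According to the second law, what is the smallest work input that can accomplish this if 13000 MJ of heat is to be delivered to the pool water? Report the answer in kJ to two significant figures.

500000 kJ

In absolute terms T_C = 290.15 K and T_H = 301.85 K, so ΔT = 11.70 K.
The reversible limit is COP_HP = T_H/ΔT = 25.80, so W_min = Q_H/COP = Q_H·ΔT/T_H.
W_min = 13000 × 11.70/301.85 = 503.9 MJ = 503900 kJ.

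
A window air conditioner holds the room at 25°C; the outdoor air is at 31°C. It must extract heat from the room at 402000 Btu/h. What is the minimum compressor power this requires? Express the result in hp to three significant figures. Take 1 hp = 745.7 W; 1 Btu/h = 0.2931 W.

3.18 hp

In absolute terms T_C = 298.15 K and T_H = 304.15 K, so ΔT = 6.000 K.
COP_Carnot = T_C/ΔT = 298.15/6.000 = 49.69.
Ẇ_min = Q̇/COP_Carnot = 402000/49.69 = 8090 Btu/h = 3.180 hp.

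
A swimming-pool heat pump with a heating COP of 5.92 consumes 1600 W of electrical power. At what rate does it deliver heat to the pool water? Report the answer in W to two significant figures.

Q̇_H = COP_HP × Ẇ = 5.92 × 1600 = 9472 W.

9500 W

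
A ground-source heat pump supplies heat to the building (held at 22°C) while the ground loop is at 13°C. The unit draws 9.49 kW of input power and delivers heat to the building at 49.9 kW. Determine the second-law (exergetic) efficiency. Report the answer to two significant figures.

0.16

COP_actual = Q̇_H/Ẇ = 49.90/9.490 = 5.258.
In absolute terms T_C = 286.15 K and T_H = 295.15 K, so ΔT = 9.000 K.
COP_Carnot = T_H/ΔT = 295.15/9.000 = 32.79.
η_II = COP_actual/COP_Carnot = 5.258/32.79 = 0.1603.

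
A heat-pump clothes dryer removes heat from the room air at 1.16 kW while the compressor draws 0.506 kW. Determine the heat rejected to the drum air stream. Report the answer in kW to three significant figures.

For a cyclic device the first law requires Q̇_H = Q̇_C + Ẇ.
Q̇_H = Q̇_C + Ẇ = 1.666 kW.

1.67 kW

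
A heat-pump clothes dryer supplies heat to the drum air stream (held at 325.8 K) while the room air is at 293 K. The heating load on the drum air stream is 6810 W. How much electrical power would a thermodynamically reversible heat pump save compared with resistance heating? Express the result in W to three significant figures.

6120 W

The reservoir spacing is ΔT = 325.8 − 293 = 32.80 K.
COP_Carnot = T_H/ΔT = 325.80/32.80 = 9.933.
Resistance heating needs Ẇ_res = Q̇_H = 6810 W; the reversible heat pump needs only Ẇ_hp = Q̇_H/COP = 685.6 W.
Saving = 6810 − 685.6 = 6124 W.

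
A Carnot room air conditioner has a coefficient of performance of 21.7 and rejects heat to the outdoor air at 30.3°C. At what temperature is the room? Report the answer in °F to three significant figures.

62.5 °F

For a Carnot refrigerator COP_R = T_C/(T_H − T_C), so T_C = COP·T_H/(1 + COP).
With T_H = 303.45 K, T_C = 21.7 × 303.45/22.70 = 290.08 K.
Converting, 290.08 K = 62.48°F.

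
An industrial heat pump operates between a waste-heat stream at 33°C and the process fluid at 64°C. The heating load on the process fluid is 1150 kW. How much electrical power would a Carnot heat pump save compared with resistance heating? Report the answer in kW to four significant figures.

In absolute terms T_C = 306.15 K and T_H = 337.15 K, so ΔT = 31.00 K.
COP_Carnot = T_H/ΔT = 337.15/31.00 = 10.88.
Resistance heating needs Ẇ_res = Q̇_H = 1150 kW; the reversible heat pump needs only Ẇ_hp = Q̇_H/COP = 105.7 kW.
Saving = 1150 − 105.7 = 1044 kW.

1044 kW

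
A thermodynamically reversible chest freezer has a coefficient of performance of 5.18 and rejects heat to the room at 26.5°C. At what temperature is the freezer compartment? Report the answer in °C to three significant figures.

For a Carnot refrigerator COP_R = T_C/(T_H − T_C), so T_C = COP·T_H/(1 + COP).
With T_H = 299.65 K, T_C = 5.18 × 299.65/6.180 = 251.16 K.
Converting, 251.16 K = -21.99°C.

-22.0 °C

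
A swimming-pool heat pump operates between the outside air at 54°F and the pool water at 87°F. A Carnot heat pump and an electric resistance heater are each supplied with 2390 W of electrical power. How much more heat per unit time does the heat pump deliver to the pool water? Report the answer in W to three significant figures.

In absolute terms T_C = 285.37 K and T_H = 303.71 K, so ΔT = 18.33 K.
COP_Carnot = T_H/ΔT = 303.71/18.33 = 16.57.
The heat pump delivers Q̇_H = COP × Ẇ = 39590 W; the resistance heater delivers Ẇ = 2390 W.
Extra = (COP − 1)·Ẇ = 37200 W.

37200 W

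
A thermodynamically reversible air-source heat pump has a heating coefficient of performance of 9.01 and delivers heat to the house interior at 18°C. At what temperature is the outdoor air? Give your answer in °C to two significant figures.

-14 °C

COP_HP = T_H/(T_H − T_C) gives T_H − T_C = T_H/COP.
With T_H = 291.15 K, T_C = 291.15 × (1 − 1/9.01) = 258.84 K.
Converting, 258.84 K = -14.31°C.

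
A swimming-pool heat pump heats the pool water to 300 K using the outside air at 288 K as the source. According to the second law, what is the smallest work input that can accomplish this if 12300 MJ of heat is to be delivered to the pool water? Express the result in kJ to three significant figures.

The reservoir spacing is ΔT = 300 − 288 = 12.00 K.
The reversible limit is COP_HP = T_H/ΔT = 25.00, so W_min = Q_H/COP = Q_H·ΔT/T_H.
W_min = 12300 × 12.00/300.00 = 492.0 MJ = 492000 kJ.

492000 kJ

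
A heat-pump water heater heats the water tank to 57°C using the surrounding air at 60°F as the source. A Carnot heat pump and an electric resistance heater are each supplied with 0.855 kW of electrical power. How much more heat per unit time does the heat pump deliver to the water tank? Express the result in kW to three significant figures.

5.96 kW

In absolute terms T_C = 288.71 K and T_H = 330.15 K, so ΔT = 41.44 K.
COP_Carnot = T_H/ΔT = 330.15/41.44 = 7.966.
The heat pump delivers Q̇_H = COP × Ẇ = 6.811 kW; the resistance heater delivers Ẇ = 0.8550 kW.
Extra = (COP − 1)·Ẇ = 5.956 kW.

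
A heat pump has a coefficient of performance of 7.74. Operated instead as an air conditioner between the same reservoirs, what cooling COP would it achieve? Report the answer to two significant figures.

Since Q_H = Q_C + W for any cycle, COP_R = Q_C/W = Q_H/W − 1.
COP_R = 7.74 − 1 = 6.74.

6.7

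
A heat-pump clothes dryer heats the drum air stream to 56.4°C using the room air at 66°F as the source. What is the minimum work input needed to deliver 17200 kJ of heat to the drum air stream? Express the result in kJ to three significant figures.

In absolute terms T_C = 292.04 K and T_H = 329.55 K, so ΔT = 37.51 K.
The reversible limit is COP_HP = T_H/ΔT = 8.785, so W_min = Q_H/COP = Q_H·ΔT/T_H.
W_min = 17200 × 37.51/329.55 = 1958 kJ.

1960 kJ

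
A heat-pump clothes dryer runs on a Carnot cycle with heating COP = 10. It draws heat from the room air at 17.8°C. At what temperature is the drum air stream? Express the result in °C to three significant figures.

COP_HP = T_H/(T_H − T_C) rearranges to T_H = COP·T_C/(COP − 1).
With T_C = 290.95 K, T_H = 10 × 290.95/9.000 = 323.28 K.
Converting, 323.28 K = 50.13°C.

50.1 °C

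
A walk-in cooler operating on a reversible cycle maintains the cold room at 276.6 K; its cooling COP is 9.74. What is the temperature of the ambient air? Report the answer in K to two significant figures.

300 K

COP_R = T_C/(T_H − T_C) gives T_H − T_C = T_C/COP.
With T_C = 276.60 K, T_H = 276.60 × (1 + 1/9.74) = 305.00 K.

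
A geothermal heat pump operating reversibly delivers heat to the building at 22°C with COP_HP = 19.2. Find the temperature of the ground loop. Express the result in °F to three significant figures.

COP_HP = T_H/(T_H − T_C) gives T_H − T_C = T_H/COP.
With T_H = 295.15 K, T_C = 295.15 × (1 − 1/19.2) = 279.78 K.
Converting, 279.78 K = 43.93°F.

43.9 °F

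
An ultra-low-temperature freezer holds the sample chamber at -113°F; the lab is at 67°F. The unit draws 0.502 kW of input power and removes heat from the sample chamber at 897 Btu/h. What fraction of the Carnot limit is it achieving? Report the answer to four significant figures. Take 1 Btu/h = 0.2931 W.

Converting, Q̇_C = 897.0 Btu/h = 0.2629 kW, so COP_actual = Q̇_C/Ẇ = 0.2629/0.5020 = 0.5237.
In absolute terms T_C = 192.59 K and T_H = 292.59 K, so ΔT = 100.0 K.
COP_Carnot = T_C/ΔT = 192.59/100.0 = 1.926.
η_II = COP_actual/COP_Carnot = 0.5237/1.926 = 0.2719.

0.2719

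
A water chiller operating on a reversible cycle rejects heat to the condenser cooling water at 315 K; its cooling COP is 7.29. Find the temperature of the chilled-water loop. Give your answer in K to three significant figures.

For a Carnot refrigerator COP_R = T_C/(T_H − T_C), so T_C = COP·T_H/(1 + COP).
With T_H = 315.00 K, T_C = 7.29 × 315.00/8.290 = 277.00 K.

277 K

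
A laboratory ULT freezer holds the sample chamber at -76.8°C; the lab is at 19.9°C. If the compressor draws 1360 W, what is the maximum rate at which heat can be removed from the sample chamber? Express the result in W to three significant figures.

2760 W

In absolute terms T_C = 196.35 K and T_H = 293.05 K, so ΔT = 96.70 K.
COP_Carnot = T_C/ΔT = 196.35/96.70 = 2.031.
Q̇_max = COP_Carnot × Ẇ = 2.031 × 1360 W = 2761 W.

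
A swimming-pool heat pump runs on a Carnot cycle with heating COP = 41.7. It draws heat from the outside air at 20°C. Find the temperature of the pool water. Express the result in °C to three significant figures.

27.2 °C

COP_HP = T_H/(T_H − T_C) rearranges to T_H = COP·T_C/(COP − 1).
With T_C = 293.15 K, T_H = 41.7 × 293.15/40.70 = 300.35 K.
Converting, 300.35 K = 27.20°C.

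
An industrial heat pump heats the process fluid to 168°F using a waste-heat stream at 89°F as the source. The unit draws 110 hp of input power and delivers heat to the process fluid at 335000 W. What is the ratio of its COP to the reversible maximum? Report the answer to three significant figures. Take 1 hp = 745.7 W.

Converting, Q̇_H = 335000 W = 449.2 hp, so COP_actual = Q̇_H/Ẇ = 449.2/110.0 = 4.084.
In absolute terms T_C = 304.82 K and T_H = 348.71 K, so ΔT = 43.89 K.
COP_Carnot = T_H/ΔT = 348.71/43.89 = 7.945.
η_II = COP_actual/COP_Carnot = 4.084/7.945 = 0.5140.

0.514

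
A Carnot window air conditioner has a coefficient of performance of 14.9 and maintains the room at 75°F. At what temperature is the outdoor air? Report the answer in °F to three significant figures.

111 °F

COP_R = T_C/(T_H − T_C) gives T_H − T_C = T_C/COP.
With T_C = 297.04 K, T_H = 297.04 × (1 + 1/14.9) = 316.97 K.
Converting, 316.97 K = 110.88°F.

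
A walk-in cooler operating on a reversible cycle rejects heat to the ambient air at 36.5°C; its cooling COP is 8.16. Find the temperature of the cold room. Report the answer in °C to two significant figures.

2.7 °C

For a Carnot refrigerator COP_R = T_C/(T_H − T_C), so T_C = COP·T_H/(1 + COP).
With T_H = 309.65 K, T_C = 8.16 × 309.65/9.160 = 275.85 K.
Converting, 275.85 K = 2.70°C.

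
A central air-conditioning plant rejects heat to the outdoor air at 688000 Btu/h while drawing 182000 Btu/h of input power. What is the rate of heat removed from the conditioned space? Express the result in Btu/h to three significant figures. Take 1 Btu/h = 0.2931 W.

For a cyclic device the first law requires Q̇_H = Q̇_C + Ẇ.
Q̇_C = Q̇_H − Ẇ = 506000 Btu/h.

506000 Btu/h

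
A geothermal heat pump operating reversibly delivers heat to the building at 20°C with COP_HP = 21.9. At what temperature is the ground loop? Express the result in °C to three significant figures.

COP_HP = T_H/(T_H − T_C) gives T_H − T_C = T_H/COP.
With T_H = 293.15 K, T_C = 293.15 × (1 − 1/21.9) = 279.76 K.
Converting, 279.76 K = 6.61°C.

6.61 °C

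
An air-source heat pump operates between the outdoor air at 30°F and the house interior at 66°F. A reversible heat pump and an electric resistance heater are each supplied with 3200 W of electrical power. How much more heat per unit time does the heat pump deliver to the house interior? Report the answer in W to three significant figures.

In absolute terms T_C = 272.04 K and T_H = 292.04 K, so ΔT = 20.00 K.
COP_Carnot = T_H/ΔT = 292.04/20.00 = 14.60.
The heat pump delivers Q̇_H = COP × Ẇ = 46730 W; the resistance heater delivers Ẇ = 3200 W.
Extra = (COP − 1)·Ẇ = 43530 W.

43500 W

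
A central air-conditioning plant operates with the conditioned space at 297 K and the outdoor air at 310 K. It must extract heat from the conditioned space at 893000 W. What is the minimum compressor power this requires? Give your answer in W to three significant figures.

The reservoir spacing is ΔT = 310 − 297 = 13.00 K.
COP_Carnot = T_C/ΔT = 297.00/13.00 = 22.85.
Ẇ_min = Q̇/COP_Carnot = 893000/22.85 = 39090 W.

39100 W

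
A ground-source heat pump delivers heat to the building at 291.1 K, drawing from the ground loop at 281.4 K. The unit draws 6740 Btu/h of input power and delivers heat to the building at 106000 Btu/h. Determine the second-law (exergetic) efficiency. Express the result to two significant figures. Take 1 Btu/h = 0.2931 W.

COP_actual = Q̇_H/Ẇ = 106000/6740 = 15.73.
The reservoir spacing is ΔT = 291.1 − 281.4 = 9.700 K.
COP_Carnot = T_H/ΔT = 291.10/9.700 = 30.01.
η_II = COP_actual/COP_Carnot = 15.73/30.01 = 0.5241.

0.52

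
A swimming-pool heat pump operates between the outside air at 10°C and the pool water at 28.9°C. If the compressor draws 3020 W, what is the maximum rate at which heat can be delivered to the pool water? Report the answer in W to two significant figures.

In absolute terms T_C = 283.15 K and T_H = 302.05 K, so ΔT = 18.90 K.
COP_Carnot = T_H/ΔT = 302.05/18.90 = 15.98.
Q̇_max = COP_Carnot × Ẇ = 15.98 × 3020 W = 48260 W.

48000 W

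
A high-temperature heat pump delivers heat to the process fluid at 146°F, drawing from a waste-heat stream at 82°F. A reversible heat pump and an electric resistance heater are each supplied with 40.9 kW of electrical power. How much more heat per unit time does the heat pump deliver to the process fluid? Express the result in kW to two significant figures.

350 kW

In absolute terms T_C = 300.93 K and T_H = 336.48 K, so ΔT = 35.56 K.
COP_Carnot = T_H/ΔT = 336.48/35.56 = 9.464.
The heat pump delivers Q̇_H = COP × Ẇ = 387.1 kW; the resistance heater delivers Ẇ = 40.90 kW.
Extra = (COP − 1)·Ẇ = 346.2 kW.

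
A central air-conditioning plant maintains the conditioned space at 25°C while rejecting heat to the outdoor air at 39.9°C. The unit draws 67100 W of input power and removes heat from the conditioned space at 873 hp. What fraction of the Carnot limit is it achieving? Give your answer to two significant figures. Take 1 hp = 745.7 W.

Converting, Q̇_C = 873.0 hp = 651000 W, so COP_actual = Q̇_C/Ẇ = 651000/67100 = 9.702.
In absolute terms T_C = 298.15 K and T_H = 313.05 K, so ΔT = 14.90 K.
COP_Carnot = T_C/ΔT = 298.15/14.90 = 20.01.
η_II = COP_actual/COP_Carnot = 9.702/20.01 = 0.4848.

0.48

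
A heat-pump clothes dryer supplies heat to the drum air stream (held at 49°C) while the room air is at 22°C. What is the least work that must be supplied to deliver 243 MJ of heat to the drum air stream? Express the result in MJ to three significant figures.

In absolute terms T_C = 295.15 K and T_H = 322.15 K, so ΔT = 27.00 K.
The reversible limit is COP_HP = T_H/ΔT = 11.93, so W_min = Q_H/COP = Q_H·ΔT/T_H.
W_min = 243.0 × 27.00/322.15 = 20.37 MJ.

20.4 MJ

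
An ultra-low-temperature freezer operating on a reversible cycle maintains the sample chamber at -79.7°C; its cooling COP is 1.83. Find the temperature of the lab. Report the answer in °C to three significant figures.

COP_R = T_C/(T_H − T_C) gives T_H − T_C = T_C/COP.
With T_C = 193.45 K, T_H = 193.45 × (1 + 1/1.83) = 299.16 K.
Converting, 299.16 K = 26.01°C.

26.0 °C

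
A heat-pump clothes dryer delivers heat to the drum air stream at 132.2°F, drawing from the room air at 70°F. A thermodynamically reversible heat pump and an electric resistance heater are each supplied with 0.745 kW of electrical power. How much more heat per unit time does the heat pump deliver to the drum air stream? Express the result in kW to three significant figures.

6.34 kW

In absolute terms T_C = 294.26 K and T_H = 328.82 K, so ΔT = 34.56 K.
COP_Carnot = T_H/ΔT = 328.82/34.56 = 9.516.
The heat pump delivers Q̇_H = COP × Ẇ = 7.089 kW; the resistance heater delivers Ẇ = 0.7450 kW.
Extra = (COP − 1)·Ẇ = 6.344 kW.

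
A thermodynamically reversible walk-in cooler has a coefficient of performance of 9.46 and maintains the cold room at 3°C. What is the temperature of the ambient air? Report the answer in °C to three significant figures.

COP_R = T_C/(T_H − T_C) gives T_H − T_C = T_C/COP.
With T_C = 276.15 K, T_H = 276.15 × (1 + 1/9.46) = 305.34 K.
Converting, 305.34 K = 32.19°C.

32.2 °C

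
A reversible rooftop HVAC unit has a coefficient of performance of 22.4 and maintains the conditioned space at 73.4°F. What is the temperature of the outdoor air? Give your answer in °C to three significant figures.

COP_R = T_C/(T_H − T_C) gives T_H − T_C = T_C/COP.
With T_C = 296.15 K, T_H = 296.15 × (1 + 1/22.4) = 309.37 K.
Converting, 309.37 K = 36.22°C.

36.2 °C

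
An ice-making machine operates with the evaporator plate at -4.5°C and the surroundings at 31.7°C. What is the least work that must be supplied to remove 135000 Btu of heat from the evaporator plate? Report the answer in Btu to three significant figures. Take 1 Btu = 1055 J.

18200 Btu

In absolute terms T_C = 268.65 K and T_H = 304.85 K, so ΔT = 36.20 K.
The reversible limit is COP_R = T_C/ΔT = 7.421, so W_min = Q_C/COP = Q_C·ΔT/T_C.
W_min = 135000 × 36.20/268.65 = 18190 Btu.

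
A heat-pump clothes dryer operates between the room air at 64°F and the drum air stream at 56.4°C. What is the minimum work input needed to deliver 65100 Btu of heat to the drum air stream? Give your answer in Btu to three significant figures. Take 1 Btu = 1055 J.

7630 Btu

In absolute terms T_C = 290.93 K and T_H = 329.55 K, so ΔT = 38.62 K.
The reversible limit is COP_HP = T_H/ΔT = 8.533, so W_min = Q_H/COP = Q_H·ΔT/T_H.
W_min = 65100 × 38.62/329.55 = 7630 Btu.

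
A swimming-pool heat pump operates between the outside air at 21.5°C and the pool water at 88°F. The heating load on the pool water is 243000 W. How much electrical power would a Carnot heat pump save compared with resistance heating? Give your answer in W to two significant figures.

240000 W

In absolute terms T_C = 294.65 K and T_H = 304.26 K, so ΔT = 9.611 K.
COP_Carnot = T_H/ΔT = 304.26/9.611 = 31.66.
Resistance heating needs Ẇ_res = Q̇_H = 243000 W; the reversible heat pump needs only Ẇ_hp = Q̇_H/COP = 7676 W.
Saving = 243000 − 7676 = 235300 W.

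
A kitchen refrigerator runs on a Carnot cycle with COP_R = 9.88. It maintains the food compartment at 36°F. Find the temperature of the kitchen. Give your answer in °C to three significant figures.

COP_R = T_C/(T_H − T_C) gives T_H − T_C = T_C/COP.
With T_C = 275.37 K, T_H = 275.37 × (1 + 1/9.88) = 303.24 K.
Converting, 303.24 K = 30.09°C.

30.1 °C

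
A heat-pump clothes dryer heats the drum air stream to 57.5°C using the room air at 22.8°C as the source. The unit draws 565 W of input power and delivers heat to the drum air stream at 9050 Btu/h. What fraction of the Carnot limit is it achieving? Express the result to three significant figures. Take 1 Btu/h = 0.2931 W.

0.493

Converting, Q̇_H = 9050 Btu/h = 2653 W, so COP_actual = Q̇_H/Ẇ = 2653/565.0 = 4.695.
In absolute terms T_C = 295.95 K and T_H = 330.65 K, so ΔT = 34.70 K.
COP_Carnot = T_H/ΔT = 330.65/34.70 = 9.529.
η_II = COP_actual/COP_Carnot = 4.695/9.529 = 0.4927.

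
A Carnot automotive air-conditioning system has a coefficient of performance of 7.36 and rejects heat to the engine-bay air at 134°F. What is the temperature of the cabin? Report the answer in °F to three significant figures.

63.0 °F

For a Carnot refrigerator COP_R = T_C/(T_H − T_C), so T_C = COP·T_H/(1 + COP).
With T_H = 329.82 K, T_C = 7.36 × 329.82/8.360 = 290.36 K.
Converting, 290.36 K = 62.99°F.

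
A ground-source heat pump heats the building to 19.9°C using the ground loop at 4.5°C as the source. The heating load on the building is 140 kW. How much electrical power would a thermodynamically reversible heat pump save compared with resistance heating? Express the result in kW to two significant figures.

In absolute terms T_C = 277.65 K and T_H = 293.05 K, so ΔT = 15.40 K.
COP_Carnot = T_H/ΔT = 293.05/15.40 = 19.03.
Resistance heating needs Ẇ_res = Q̇_H = 140.0 kW; the reversible heat pump needs only Ẇ_hp = Q̇_H/COP = 7.357 kW.
Saving = 140.0 − 7.357 = 132.6 kW.

130 kW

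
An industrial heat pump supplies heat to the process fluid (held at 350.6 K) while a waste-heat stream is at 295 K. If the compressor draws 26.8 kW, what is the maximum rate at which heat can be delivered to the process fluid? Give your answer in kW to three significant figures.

The reservoir spacing is ΔT = 350.6 − 295 = 55.60 K.
COP_Carnot = T_H/ΔT = 350.60/55.60 = 6.306.
Q̇_max = COP_Carnot × Ẇ = 6.306 × 26.80 kW = 169.0 kW.

169 kW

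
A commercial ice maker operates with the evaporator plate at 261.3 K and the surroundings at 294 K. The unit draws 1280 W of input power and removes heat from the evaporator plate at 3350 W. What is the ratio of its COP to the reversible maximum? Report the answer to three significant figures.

0.328

COP_actual = Q̇_C/Ẇ = 3350/1280 = 2.617.
The reservoir spacing is ΔT = 294 − 261.3 = 32.70 K.
COP_Carnot = T_C/ΔT = 261.30/32.70 = 7.991.
η_II = COP_actual/COP_Carnot = 2.617/7.991 = 0.3275.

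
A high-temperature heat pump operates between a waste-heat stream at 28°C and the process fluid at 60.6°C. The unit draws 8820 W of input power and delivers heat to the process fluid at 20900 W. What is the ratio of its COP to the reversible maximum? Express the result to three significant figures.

COP_actual = Q̇_H/Ẇ = 20900/8820 = 2.370.
In absolute terms T_C = 301.15 K and T_H = 333.75 K, so ΔT = 32.60 K.
COP_Carnot = T_H/ΔT = 333.75/32.60 = 10.24.
η_II = COP_actual/COP_Carnot = 2.370/10.24 = 0.2315.

0.231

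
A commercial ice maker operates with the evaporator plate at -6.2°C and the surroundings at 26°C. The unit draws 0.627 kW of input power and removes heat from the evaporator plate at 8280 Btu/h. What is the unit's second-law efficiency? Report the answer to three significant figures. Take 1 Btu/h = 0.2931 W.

Converting, Q̇_C = 8280 Btu/h = 2.427 kW, so COP_actual = Q̇_C/Ẇ = 2.427/0.6270 = 3.871.
In absolute terms T_C = 266.95 K and T_H = 299.15 K, so ΔT = 32.20 K.
COP_Carnot = T_C/ΔT = 266.95/32.20 = 8.290.
η_II = COP_actual/COP_Carnot = 3.871/8.290 = 0.4669.

0.467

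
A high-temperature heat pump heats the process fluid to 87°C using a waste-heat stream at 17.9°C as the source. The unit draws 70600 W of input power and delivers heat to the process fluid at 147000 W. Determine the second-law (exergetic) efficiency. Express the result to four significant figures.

0.3995

COP_actual = Q̇_H/Ẇ = 147000/70600 = 2.082.
In absolute terms T_C = 291.05 K and T_H = 360.15 K, so ΔT = 69.10 K.
COP_Carnot = T_H/ΔT = 360.15/69.10 = 5.212.
η_II = COP_actual/COP_Carnot = 2.082/5.212 = 0.3995.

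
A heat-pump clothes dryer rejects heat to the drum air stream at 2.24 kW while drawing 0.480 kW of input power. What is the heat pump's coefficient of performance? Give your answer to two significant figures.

The first law gives Q̇_H = Q̇_C + Ẇ, so the three rates are Q̇_C = 1.760, Q̇_H = 2.240, Ẇ = 0.4800 kW.
COP_HP = Q̇_H/Ẇ = 2.240/0.4800 = 4.667.

4.7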